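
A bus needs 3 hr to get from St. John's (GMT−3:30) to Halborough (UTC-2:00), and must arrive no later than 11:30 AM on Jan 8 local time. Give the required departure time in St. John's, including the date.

7:00 AM on January 8

Target arrival in UTC: 11:30 AM + 2:00 = 1:30 PM on Jan 8.
Subtract 3 hours → departure 10:30 AM UTC on Jan 8.
St. John's is UTC−3:30: 10:30 AM − 3:30 = 7:00 AM on Jan 8.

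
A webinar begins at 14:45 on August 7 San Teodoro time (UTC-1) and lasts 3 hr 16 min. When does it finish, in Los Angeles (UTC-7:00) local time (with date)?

Los Angeles is 6:00 behind San Teodoro.
After 3 hours and 16 minutes it is 18:01 in San Teodoro.
Shift by the zone difference: 18:01 − 6:00 = 12:01 on Aug 7 in Los Angeles.

12:01 on Aug 7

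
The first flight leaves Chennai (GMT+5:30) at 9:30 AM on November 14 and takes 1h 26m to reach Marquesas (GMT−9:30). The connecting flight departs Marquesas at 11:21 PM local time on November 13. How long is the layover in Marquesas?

3 hours 25 minutes

Convert departure to UTC: 9:30 AM − 5:30 = 4:00 AM UTC on Nov 14.
Add 1 hour 26 minutes flight time → 5:26 AM UTC.
Marquesas is UTC−9:30, so local arrival = 5:26 AM − 9:30 = 7:56 PM on Nov 13.
Layover = 11:21 PM − 7:56 PM = 3 hours 25 minutes.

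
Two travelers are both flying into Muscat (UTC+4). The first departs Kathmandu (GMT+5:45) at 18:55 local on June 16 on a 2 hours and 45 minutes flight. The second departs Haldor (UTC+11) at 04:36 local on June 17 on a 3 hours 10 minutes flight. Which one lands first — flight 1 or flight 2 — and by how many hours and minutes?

the first, by 4 hours 51 minutes

Flight 1 in UTC: 18:55 − 5:45 = 13:10 on Jun 16.
+2 hours and 45 minutes → arrive 15:55 UTC on Jun 16.
Flight 2 in UTC: 04:36 − 11:00 = 17:36 on Jun 16.
+3 hours and 10 minutes → arrive 20:46 UTC on Jun 16.
Flight 1 lands earlier by 4 hours 51 minutes.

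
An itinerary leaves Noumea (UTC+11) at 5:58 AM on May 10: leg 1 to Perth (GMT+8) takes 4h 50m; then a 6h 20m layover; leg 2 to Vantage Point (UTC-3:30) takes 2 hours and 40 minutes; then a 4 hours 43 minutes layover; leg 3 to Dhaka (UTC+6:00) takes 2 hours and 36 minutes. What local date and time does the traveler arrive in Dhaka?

10:07 PM on May 10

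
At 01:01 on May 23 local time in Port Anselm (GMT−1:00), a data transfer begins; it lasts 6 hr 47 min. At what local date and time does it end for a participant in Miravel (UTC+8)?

16:48 on May 23

Convert start to UTC: 01:01 + 1:00 = 02:01 UTC on May 23.
Add 6 hours and 47 minutes duration → 08:48 UTC.
Miravel is UTC+8:00, so local end time = 08:48 + 8:00 = 16:48 on May 23.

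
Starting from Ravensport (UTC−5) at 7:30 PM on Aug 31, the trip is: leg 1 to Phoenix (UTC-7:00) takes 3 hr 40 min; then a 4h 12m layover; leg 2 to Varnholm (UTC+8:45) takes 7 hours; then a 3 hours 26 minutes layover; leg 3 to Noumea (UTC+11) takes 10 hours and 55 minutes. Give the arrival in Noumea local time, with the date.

4:43 PM on September 2

Convert departure to UTC: 7:30 PM + 5:00 = 12:30 AM UTC on Sep 1.
Add 3 hours and 40 minutes leg 1 → 4:10 AM UTC.
Add 4 hours 12 minutes layover in Phoenix → 8:22 AM UTC.
Add 7 hours leg 2 → 3:22 PM UTC.
Add 3 hours 26 minutes layover in Varnholm → 6:48 PM UTC.
Add 10 hours and 55 minutes leg 3 → 5:43 AM UTC (Sep 2).
Noumea is UTC+11:00, so local arrival = 5:43 AM + 11:00 = 4:43 PM on Sep 2.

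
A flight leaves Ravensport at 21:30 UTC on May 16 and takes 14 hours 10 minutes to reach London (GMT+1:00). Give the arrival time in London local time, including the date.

Departure is given in UTC: 21:30 on May 16.
Add 14 hours 10 minutes → 11:40 UTC (May 17).
London is UTC+1:00: 11:40 + 1:00 = 12:40 on May 17.

12:40 on May 17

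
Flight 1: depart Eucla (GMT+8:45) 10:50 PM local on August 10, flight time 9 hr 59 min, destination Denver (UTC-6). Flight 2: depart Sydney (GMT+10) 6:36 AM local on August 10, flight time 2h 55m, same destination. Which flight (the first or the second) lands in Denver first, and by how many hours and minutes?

the second, by 24 hours 33 minutes

Flight 1 in UTC: 10:50 PM − 8:45 = 2:05 PM on Aug 10.
+9 hours 59 minutes → arrive 12:04 AM UTC on Aug 11.
Flight 2 in UTC: 6:36 AM − 10:00 = 8:36 PM on Aug 9.
+2 hours and 55 minutes → arrive 11:31 PM UTC on Aug 9.
Flight 2 lands earlier by 24 hours 33 minutes.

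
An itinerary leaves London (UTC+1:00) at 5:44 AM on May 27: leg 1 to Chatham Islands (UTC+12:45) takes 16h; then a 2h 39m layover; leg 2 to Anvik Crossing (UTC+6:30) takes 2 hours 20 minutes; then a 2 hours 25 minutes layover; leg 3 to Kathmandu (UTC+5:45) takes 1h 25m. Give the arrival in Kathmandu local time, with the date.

11:18 AM on May 28

Convert departure to UTC: 5:44 AM − 1:00 = 4:44 AM UTC on May 27.
Add 16 hours leg 1 → 8:44 PM UTC.
Add 2 hours 39 minutes layover in Chatham Islands → 11:23 PM UTC.
Add 2 hours and 20 minutes leg 2 → 1:43 AM UTC (May 28).
Add 2 hours 25 minutes layover in Anvik Crossing → 4:08 AM UTC.
Add 1 hour and 25 minutes leg 3 → 5:33 AM UTC.
Kathmandu is UTC+5:45, so local arrival = 5:33 AM + 5:45 = 11:18 AM on May 28.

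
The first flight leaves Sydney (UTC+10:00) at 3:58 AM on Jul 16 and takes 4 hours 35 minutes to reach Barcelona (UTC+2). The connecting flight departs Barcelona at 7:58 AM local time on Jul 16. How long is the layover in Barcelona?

Convert departure to UTC: 3:58 AM − 10:00 = 5:58 PM UTC on Jul 15.
Add 4 hours and 35 minutes flight time → 10:33 PM UTC.
Barcelona is UTC+2:00, so local arrival = 10:33 PM + 2:00 = 12:33 AM on Jul 16.
Layover = 7:58 AM − 12:33 AM = 7 hours 25 minutes.

7 hours 25 minutes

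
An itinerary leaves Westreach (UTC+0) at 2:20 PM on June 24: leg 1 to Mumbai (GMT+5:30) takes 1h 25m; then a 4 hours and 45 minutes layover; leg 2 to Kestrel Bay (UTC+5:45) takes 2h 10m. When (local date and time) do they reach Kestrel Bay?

4:25 AM on June 25

Westreach is at UTC+0, so departure is already 2:20 PM UTC on Jun 24.
Add 1 hour and 25 minutes leg 1 → 3:45 PM UTC.
Add 4 hours and 45 minutes layover in Mumbai → 8:30 PM UTC.
Add 2 hours 10 minutes leg 2 → 10:40 PM UTC.
Kestrel Bay is UTC+5:45, so local arrival = 10:40 PM + 5:45 = 4:25 AM on Jun 25.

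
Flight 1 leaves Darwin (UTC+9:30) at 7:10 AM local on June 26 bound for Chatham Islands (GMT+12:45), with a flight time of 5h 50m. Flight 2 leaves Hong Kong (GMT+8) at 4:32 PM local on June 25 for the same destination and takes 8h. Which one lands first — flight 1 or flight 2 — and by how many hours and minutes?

the second, by 10 hours 58 minutes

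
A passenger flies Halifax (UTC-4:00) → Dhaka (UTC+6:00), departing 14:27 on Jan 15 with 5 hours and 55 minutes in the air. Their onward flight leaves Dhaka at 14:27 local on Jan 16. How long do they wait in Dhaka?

8 hours 5 minutes

Convert departure to UTC: 14:27 + 4:00 = 18:27 UTC on Jan 15.
Add 5 hours and 55 minutes flight time → 00:22 UTC (Jan 16).
Dhaka is UTC+6:00, so local arrival = 00:22 + 6:00 = 06:22 on Jan 16.
Layover = 14:27 − 06:22 = 8 hours 5 minutes.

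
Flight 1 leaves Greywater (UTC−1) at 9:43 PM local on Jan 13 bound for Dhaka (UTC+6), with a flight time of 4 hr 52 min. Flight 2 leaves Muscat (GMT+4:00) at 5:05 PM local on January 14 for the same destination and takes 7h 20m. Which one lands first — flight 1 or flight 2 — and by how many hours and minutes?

Flight 1 in UTC: 9:43 PM + 1:00 = 10:43 PM on Jan 13.
+4 hours and 52 minutes → arrive 3:35 AM UTC on Jan 14.
Flight 2 in UTC: 5:05 PM − 4:00 = 1:05 PM on Jan 14.
+7 hours 20 minutes → arrive 8:25 PM UTC on Jan 14.
Flight 1 lands earlier by 16 hours 50 minutes.

the first, by 16 hours 50 minutes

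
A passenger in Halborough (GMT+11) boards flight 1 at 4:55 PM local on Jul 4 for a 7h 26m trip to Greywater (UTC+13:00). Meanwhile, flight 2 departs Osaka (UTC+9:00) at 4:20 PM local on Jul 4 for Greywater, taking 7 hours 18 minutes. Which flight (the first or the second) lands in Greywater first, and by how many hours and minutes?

the first, by 1 hour 17 minutes

Flight 1 in UTC: 4:55 PM − 11:00 = 5:55 AM on Jul 4.
+7 hours and 26 minutes → arrive 1:21 PM UTC on Jul 4.
Flight 2 in UTC: 4:20 PM − 9:00 = 7:20 AM on Jul 4.
+7 hours 18 minutes → arrive 2:38 PM UTC on Jul 4.
Flight 1 lands earlier by 1 hour 17 minutes.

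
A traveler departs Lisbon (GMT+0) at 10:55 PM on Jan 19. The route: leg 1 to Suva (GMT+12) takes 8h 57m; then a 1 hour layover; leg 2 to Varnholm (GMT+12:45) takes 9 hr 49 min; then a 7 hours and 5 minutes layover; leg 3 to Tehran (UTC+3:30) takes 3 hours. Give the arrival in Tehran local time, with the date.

8:16 AM on January 21

Lisbon is at UTC+0, so departure is already 10:55 PM UTC on Jan 19.
Add 8 hours and 57 minutes leg 1 → 7:52 AM UTC (Jan 20).
Add 1 hour layover in Suva → 8:52 AM UTC.
Add 9 hours 49 minutes leg 2 → 6:41 PM UTC.
Add 7 hours and 5 minutes layover in Varnholm → 1:46 AM UTC (Jan 21).
Add 3 hours leg 3 → 4:46 AM UTC.
Tehran is UTC+3:30, so local arrival = 4:46 AM + 3:30 = 8:16 AM on Jan 21.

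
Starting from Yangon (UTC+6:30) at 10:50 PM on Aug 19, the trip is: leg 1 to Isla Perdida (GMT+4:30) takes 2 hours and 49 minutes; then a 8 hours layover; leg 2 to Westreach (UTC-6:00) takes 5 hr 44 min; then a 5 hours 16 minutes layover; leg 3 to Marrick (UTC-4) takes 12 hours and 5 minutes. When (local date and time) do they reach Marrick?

Convert departure to UTC: 10:50 PM − 6:30 = 4:20 PM UTC on Aug 19.
Add 2 hours 49 minutes leg 1 → 7:09 PM UTC.
Add 8 hours layover in Isla Perdida → 3:09 AM UTC (Aug 20).
Add 5 hours and 44 minutes leg 2 → 8:53 AM UTC.
Add 5 hours and 16 minutes layover in Westreach → 2:09 PM UTC.
Add 12 hours and 5 minutes leg 3 → 2:14 AM UTC (Aug 21).
Marrick is UTC−4:00, so local arrival = 2:14 AM − 4:00 = 10:14 PM on Aug 20.

10:14 PM on Aug 20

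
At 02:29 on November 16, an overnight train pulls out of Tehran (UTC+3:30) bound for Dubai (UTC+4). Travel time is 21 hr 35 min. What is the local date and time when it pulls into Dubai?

00:34 on Nov 17

Dubai is 0:30 ahead of Tehran.
After 21 hours and 35 minutes it is 00:04 (Nov 17) in Tehran.
Shift by the zone difference: 00:04 + 0:30 = 00:34 on Nov 17 in Dubai.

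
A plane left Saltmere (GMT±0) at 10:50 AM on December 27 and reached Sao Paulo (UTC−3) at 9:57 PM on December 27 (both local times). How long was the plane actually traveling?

Departure is already UTC: 10:50 AM on Dec 27.
Arrival in UTC: 9:57 PM + 3:00 = 12:57 AM on Dec 28.
Elapsed = 12:57 AM − 10:50 AM (+1 day) = 14 hours 7 minutes.

14 hours 7 minutes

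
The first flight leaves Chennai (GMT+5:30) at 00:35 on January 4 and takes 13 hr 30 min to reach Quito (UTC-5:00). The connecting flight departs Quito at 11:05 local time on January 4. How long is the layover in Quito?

7 hours 30 minutes

Convert departure to UTC: 00:35 − 5:30 = 19:05 UTC on Jan 3.
Add 13 hours and 30 minutes flight time → 08:35 UTC (Jan 4).
Quito is UTC−5:00, so local arrival = 08:35 − 5:00 = 03:35 on Jan 4.
Layover = 11:05 − 03:35 = 7 hours 30 minutes.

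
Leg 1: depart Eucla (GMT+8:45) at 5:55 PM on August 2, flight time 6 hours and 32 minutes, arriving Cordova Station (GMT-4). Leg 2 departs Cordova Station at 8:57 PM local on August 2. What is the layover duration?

Convert departure to UTC: 5:55 PM − 8:45 = 9:10 AM UTC on Aug 2.
Add 6 hours and 32 minutes flight time → 3:42 PM UTC.
Cordova Station is UTC−4:00, so local arrival = 3:42 PM − 4:00 = 11:42 AM on Aug 2.
Layover = 8:57 PM − 11:42 AM = 9 hours 15 minutes.

9 hours 15 minutes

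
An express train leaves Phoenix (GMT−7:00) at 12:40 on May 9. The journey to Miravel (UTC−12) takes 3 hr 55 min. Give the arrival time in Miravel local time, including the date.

11:35 on May 9

Miravel is 5:00 behind Phoenix.
After 3 hours and 55 minutes it is 16:35 in Phoenix.
Shift by the zone difference: 16:35 − 5:00 = 11:35 on May 9 in Miravel.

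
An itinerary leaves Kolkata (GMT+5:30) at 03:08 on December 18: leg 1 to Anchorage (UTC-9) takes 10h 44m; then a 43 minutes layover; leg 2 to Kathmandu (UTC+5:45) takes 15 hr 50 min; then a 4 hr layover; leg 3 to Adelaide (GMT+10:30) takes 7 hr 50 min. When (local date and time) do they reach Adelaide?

23:15 on Dec 19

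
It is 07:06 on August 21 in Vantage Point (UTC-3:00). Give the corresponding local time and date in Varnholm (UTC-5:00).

05:06 on Aug 21

Varnholm is 2:00 behind Vantage Point.
Shift by the zone difference: 07:06 − 2:00 = 05:06 on Aug 21 in Varnholm.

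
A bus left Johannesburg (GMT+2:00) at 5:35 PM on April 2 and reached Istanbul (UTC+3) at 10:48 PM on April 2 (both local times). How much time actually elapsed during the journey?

Departure in UTC: 5:35 PM − 2:00 = 3:35 PM on Apr 2.
Arrival in UTC: 10:48 PM − 3:00 = 7:48 PM on Apr 2.
Elapsed = 7:48 PM − 3:35 PM = 4 hours 13 minutes.

4 hours 13 minutes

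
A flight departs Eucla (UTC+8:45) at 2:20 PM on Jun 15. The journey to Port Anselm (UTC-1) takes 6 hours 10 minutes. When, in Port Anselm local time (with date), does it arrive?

10:45 AM on June 15

Convert departure to UTC: 2:20 PM − 8:45 = 5:35 AM UTC on Jun 15.
Add 6 hours 10 minutes travel time → 11:45 AM UTC.
Port Anselm is UTC−1:00, so local arrival = 11:45 AM − 1:00 = 10:45 AM on Jun 15.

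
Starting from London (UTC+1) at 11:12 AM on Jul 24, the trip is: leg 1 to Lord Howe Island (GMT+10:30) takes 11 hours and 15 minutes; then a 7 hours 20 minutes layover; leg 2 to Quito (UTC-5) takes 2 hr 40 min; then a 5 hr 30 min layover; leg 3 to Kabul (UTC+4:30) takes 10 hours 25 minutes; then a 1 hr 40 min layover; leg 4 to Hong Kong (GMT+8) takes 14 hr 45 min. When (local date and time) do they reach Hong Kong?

11:47 PM on Jul 26

Convert departure to UTC: 11:12 AM − 1:00 = 10:12 AM UTC on Jul 24.
Add 11 hours and 15 minutes leg 1 → 9:27 PM UTC.
Add 7 hours 20 minutes layover in Lord Howe Island → 4:47 AM UTC (Jul 25).
Add 2 hours 40 minutes leg 2 → 7:27 AM UTC.
Add 5 hours 30 minutes layover in Quito → 12:57 PM UTC.
Add 10 hours and 25 minutes leg 3 → 11:22 PM UTC.
Add 1 hour and 40 minutes layover in Kabul → 1:02 AM UTC (Jul 26).
Add 14 hours 45 minutes leg 4 → 3:47 PM UTC.
Hong Kong is UTC+8:00, so local arrival = 3:47 PM + 8:00 = 11:47 PM on Jul 26.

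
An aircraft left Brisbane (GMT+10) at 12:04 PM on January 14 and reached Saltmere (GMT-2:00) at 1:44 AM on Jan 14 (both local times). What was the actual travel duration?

Departure in UTC: 12:04 PM − 10:00 = 2:04 AM on Jan 14.
Arrival in UTC: 1:44 AM + 2:00 = 3:44 AM on Jan 14.
Elapsed = 3:44 AM − 2:04 AM = 1 hour 40 minutes.

1 hour 40 minutes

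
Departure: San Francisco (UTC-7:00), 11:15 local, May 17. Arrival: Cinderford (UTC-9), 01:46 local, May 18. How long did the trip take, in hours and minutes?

Cinderford is 2:00 behind San Francisco.
Clock-face elapsed time (ignoring zones) is 14 hours 31 minutes.
Actual elapsed = 14 hours 31 minutes + 2:00 = 16 hours 31 minutes.

16 hours 31 minutes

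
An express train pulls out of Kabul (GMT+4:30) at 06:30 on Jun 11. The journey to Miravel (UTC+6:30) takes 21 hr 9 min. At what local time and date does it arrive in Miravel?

05:39 on Jun 12

Convert departure to UTC: 06:30 − 4:30 = 02:00 UTC on Jun 11.
Add 21 hours and 9 minutes travel time → 23:09 UTC.
Miravel is UTC+6:30, so local arrival = 23:09 + 6:30 = 05:39 on Jun 12.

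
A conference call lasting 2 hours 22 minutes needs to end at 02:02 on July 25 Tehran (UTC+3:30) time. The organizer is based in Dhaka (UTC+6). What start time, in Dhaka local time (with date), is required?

Target end time in UTC: 02:02 − 3:30 = 22:32 on Jul 24.
Subtract 2 hours 22 minutes → start 20:10 UTC on Jul 24.
Dhaka is UTC+6:00: 20:10 + 6:00 = 02:10 on Jul 25.

02:10 on July 25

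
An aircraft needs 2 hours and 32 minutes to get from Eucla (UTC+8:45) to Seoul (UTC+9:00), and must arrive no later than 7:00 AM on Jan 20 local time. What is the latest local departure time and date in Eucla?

4:13 AM on Jan 20

Target arrival in UTC: 7:00 AM − 9:00 = 10:00 PM on Jan 19.
Subtract 2 hours 32 minutes → departure 7:28 PM UTC on Jan 19.
Eucla is UTC+8:45: 7:28 PM + 8:45 = 4:13 AM on Jan 20.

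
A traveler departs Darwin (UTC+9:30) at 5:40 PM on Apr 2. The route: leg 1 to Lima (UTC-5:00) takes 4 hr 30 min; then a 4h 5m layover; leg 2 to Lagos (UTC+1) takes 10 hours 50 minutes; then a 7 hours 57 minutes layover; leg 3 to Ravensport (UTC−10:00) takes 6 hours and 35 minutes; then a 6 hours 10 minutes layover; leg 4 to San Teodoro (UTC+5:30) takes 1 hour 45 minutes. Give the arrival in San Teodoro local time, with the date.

Convert departure to UTC: 5:40 PM − 9:30 = 8:10 AM UTC on Apr 2.
Add 4 hours and 30 minutes leg 1 → 12:40 PM UTC.
Add 4 hours 5 minutes layover in Lima → 4:45 PM UTC.
Add 10 hours and 50 minutes leg 2 → 3:35 AM UTC (Apr 3).
Add 7 hours 57 minutes layover in Lagos → 11:32 AM UTC.
Add 6 hours and 35 minutes leg 3 → 6:07 PM UTC.
Add 6 hours and 10 minutes layover in Ravensport → 12:17 AM UTC (Apr 4).
Add 1 hour and 45 minutes leg 4 → 2:02 AM UTC.
San Teodoro is UTC+5:30, so local arrival = 2:02 AM + 5:30 = 7:32 AM on Apr 4.

7:32 AM on Apr 4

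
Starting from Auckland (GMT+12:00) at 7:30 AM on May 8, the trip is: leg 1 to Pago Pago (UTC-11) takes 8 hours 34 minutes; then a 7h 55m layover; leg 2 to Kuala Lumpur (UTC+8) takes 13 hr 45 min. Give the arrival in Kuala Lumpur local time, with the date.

Convert departure to UTC: 7:30 AM − 12:00 = 7:30 PM UTC on May 7.
Add 8 hours and 34 minutes leg 1 → 4:04 AM UTC (May 8).
Add 7 hours 55 minutes layover in Pago Pago → 11:59 AM UTC.
Add 13 hours 45 minutes leg 2 → 1:44 AM UTC (May 9).
Kuala Lumpur is UTC+8:00, so local arrival = 1:44 AM + 8:00 = 9:44 AM on May 9.

9:44 AM on May 9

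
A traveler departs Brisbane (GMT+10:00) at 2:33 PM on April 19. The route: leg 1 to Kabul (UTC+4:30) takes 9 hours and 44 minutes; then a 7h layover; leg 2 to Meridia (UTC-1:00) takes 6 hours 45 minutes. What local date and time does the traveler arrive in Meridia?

Convert departure to UTC: 2:33 PM − 10:00 = 4:33 AM UTC on Apr 19.
Add 9 hours 44 minutes leg 1 → 2:17 PM UTC.
Add 7 hours layover in Kabul → 9:17 PM UTC.
Add 6 hours and 45 minutes leg 2 → 4:02 AM UTC (Apr 20).
Meridia is UTC−1:00, so local arrival = 4:02 AM − 1:00 = 3:02 AM on Apr 20.

3:02 AM on Apr 20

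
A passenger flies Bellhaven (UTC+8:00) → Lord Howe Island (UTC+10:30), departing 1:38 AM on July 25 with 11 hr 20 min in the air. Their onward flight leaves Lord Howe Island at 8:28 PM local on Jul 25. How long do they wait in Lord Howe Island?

5 hours

Convert departure to UTC: 1:38 AM − 8:00 = 5:38 PM UTC on Jul 24.
Add 11 hours and 20 minutes flight time → 4:58 AM UTC (Jul 25).
Lord Howe Island is UTC+10:30, so local arrival = 4:58 AM + 10:30 = 3:28 PM on Jul 25.
Layover = 8:28 PM − 3:28 PM = 5 hours.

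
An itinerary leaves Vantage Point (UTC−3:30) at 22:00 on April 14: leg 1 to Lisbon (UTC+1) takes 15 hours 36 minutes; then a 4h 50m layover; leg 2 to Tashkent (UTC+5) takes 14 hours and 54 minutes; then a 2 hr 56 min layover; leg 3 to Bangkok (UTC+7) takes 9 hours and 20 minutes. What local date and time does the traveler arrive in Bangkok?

08:06 on April 17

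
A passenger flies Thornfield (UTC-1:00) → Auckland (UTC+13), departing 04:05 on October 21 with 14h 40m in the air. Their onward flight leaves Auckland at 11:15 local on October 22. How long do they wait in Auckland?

2 hours 30 minutes

Convert departure to UTC: 04:05 + 1:00 = 05:05 UTC on Oct 21.
Add 14 hours 40 minutes flight time → 19:45 UTC.
Auckland is UTC+13:00, so local arrival = 19:45 + 13:00 = 08:45 on Oct 22.
Layover = 11:15 − 08:45 = 2 hours 30 minutes.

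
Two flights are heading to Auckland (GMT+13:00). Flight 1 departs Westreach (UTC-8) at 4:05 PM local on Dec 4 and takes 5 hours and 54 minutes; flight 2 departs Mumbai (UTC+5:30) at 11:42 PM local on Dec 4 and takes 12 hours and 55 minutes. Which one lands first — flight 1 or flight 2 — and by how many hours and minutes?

the first, by 1 hour 8 minutes

Flight 1 in UTC: 4:05 PM + 8:00 = 12:05 AM on Dec 5.
+5 hours 54 minutes → arrive 5:59 AM UTC on Dec 5.
Flight 2 in UTC: 11:42 PM − 5:30 = 6:12 PM on Dec 4.
+12 hours 55 minutes → arrive 7:07 AM UTC on Dec 5.
Flight 1 lands earlier by 1 hour 8 minutes.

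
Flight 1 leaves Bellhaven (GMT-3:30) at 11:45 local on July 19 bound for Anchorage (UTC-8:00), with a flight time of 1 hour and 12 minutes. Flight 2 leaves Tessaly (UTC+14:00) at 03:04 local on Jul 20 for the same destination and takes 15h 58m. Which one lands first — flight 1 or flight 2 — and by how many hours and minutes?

the first, by 12 hours 35 minutes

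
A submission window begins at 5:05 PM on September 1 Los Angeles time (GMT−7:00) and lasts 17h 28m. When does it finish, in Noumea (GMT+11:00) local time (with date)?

4:33 AM on Sep 3

Convert start to UTC: 5:05 PM + 7:00 = 12:05 AM UTC on Sep 2.
Add 17 hours 28 minutes duration → 5:33 PM UTC.
Noumea is UTC+11:00, so local end time = 5:33 PM + 11:00 = 4:33 AM on Sep 3.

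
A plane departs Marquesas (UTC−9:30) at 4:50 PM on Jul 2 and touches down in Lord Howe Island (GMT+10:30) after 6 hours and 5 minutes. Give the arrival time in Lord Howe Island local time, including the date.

Convert departure to UTC: 4:50 PM + 9:30 = 2:20 AM UTC on Jul 3.
Add 6 hours 5 minutes travel time → 8:25 AM UTC.
Lord Howe Island is UTC+10:30, so local arrival = 8:25 AM + 10:30 = 6:55 PM on Jul 3.

6:55 PM on July 3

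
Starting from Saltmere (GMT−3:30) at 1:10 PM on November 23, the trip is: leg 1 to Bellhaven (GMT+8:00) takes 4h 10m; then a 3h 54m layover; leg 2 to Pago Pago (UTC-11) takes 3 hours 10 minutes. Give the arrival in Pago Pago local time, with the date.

4:54 PM on November 23

Convert departure to UTC: 1:10 PM + 3:30 = 4:40 PM UTC on Nov 23.
Add 4 hours 10 minutes leg 1 → 8:50 PM UTC.
Add 3 hours and 54 minutes layover in Bellhaven → 12:44 AM UTC (Nov 24).
Add 3 hours 10 minutes leg 2 → 3:54 AM UTC.
Pago Pago is UTC−11:00, so local arrival = 3:54 AM − 11:00 = 4:54 PM on Nov 23.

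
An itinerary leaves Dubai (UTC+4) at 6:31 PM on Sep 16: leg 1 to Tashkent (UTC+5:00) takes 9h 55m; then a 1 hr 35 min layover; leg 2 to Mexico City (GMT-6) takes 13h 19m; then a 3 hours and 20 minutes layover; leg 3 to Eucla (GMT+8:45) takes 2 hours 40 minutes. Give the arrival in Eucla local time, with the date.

6:05 AM on September 18

Convert departure to UTC: 6:31 PM − 4:00 = 2:31 PM UTC on Sep 16.
Add 9 hours and 55 minutes leg 1 → 12:26 AM UTC (Sep 17).
Add 1 hour and 35 minutes layover in Tashkent → 2:01 AM UTC.
Add 13 hours 19 minutes leg 2 → 3:20 PM UTC.
Add 3 hours and 20 minutes layover in Mexico City → 6:40 PM UTC.
Add 2 hours 40 minutes leg 3 → 9:20 PM UTC.
Eucla is UTC+8:45, so local arrival = 9:20 PM + 8:45 = 6:05 AM on Sep 18.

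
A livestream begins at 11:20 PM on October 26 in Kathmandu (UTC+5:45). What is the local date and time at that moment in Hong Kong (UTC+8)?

1:35 AM on Oct 27

Hong Kong is 2:15 ahead of Kathmandu.
Shift by the zone difference: 11:20 PM + 2:15 = 1:35 AM on Oct 27 in Hong Kong.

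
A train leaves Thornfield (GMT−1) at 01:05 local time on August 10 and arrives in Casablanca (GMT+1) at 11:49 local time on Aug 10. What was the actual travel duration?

Departure in UTC: 01:05 + 1:00 = 02:05 on Aug 10.
Arrival in UTC: 11:49 − 1:00 = 10:49 on Aug 10.
Elapsed = 10:49 − 02:05 = 8 hours 44 minutes.

8 hours 44 minutes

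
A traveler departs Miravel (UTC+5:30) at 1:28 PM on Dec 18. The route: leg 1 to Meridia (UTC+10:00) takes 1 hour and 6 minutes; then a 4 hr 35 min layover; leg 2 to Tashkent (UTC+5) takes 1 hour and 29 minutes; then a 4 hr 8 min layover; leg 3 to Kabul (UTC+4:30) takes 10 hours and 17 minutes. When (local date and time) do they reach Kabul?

10:03 AM on December 19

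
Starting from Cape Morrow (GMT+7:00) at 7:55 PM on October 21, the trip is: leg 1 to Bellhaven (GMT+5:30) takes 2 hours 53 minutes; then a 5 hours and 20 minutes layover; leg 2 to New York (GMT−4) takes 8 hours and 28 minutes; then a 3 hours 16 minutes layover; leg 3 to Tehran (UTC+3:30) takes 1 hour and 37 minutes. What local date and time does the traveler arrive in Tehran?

Convert departure to UTC: 7:55 PM − 7:00 = 12:55 PM UTC on Oct 21.
Add 2 hours 53 minutes leg 1 → 3:48 PM UTC.
Add 5 hours 20 minutes layover in Bellhaven → 9:08 PM UTC.
Add 8 hours 28 minutes leg 2 → 5:36 AM UTC (Oct 22).
Add 3 hours 16 minutes layover in New York → 8:52 AM UTC.
Add 1 hour 37 minutes leg 3 → 10:29 AM UTC.
Tehran is UTC+3:30, so local arrival = 10:29 AM + 3:30 = 1:59 PM on Oct 22.

1:59 PM on October 22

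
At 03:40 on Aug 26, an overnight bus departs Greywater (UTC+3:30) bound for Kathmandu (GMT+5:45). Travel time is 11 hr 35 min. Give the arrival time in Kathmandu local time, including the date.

17:30 on August 26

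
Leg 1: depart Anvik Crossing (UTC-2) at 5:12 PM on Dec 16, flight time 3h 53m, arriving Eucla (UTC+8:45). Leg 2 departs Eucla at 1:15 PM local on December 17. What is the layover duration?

5 hours 25 minutes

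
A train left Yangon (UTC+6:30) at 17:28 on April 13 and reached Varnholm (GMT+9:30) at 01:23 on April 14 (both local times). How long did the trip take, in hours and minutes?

4 hours 55 minutes

Departure in UTC: 17:28 − 6:30 = 10:58 on Apr 13.
Arrival in UTC: 01:23 − 9:30 = 15:53 on Apr 13.
Elapsed = 15:53 − 10:58 = 4 hours 55 minutes.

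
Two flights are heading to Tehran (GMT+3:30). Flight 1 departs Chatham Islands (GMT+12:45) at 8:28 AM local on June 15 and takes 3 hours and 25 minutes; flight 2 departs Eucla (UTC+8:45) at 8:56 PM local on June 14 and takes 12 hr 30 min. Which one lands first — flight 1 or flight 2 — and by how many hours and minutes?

Flight 1 in UTC: 8:28 AM − 12:45 = 7:43 PM on Jun 14.
+3 hours 25 minutes → arrive 11:08 PM UTC on Jun 14.
Flight 2 in UTC: 8:56 PM − 8:45 = 12:11 PM on Jun 14.
+12 hours 30 minutes → arrive 12:41 AM UTC on Jun 15.
Flight 1 lands earlier by 1 hour 33 minutes.

the first, by 1 hour 33 minutes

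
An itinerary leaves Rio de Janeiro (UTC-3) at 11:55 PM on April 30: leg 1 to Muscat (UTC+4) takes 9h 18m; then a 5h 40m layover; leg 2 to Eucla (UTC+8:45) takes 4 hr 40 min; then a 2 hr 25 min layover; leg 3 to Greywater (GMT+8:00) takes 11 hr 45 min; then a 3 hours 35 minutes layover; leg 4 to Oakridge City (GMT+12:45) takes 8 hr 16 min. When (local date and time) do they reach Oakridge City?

1:19 PM on May 3

Convert departure to UTC: 11:55 PM + 3:00 = 2:55 AM UTC on May 1.
Add 9 hours 18 minutes leg 1 → 12:13 PM UTC.
Add 5 hours 40 minutes layover in Muscat → 5:53 PM UTC.
Add 4 hours 40 minutes leg 2 → 10:33 PM UTC.
Add 2 hours and 25 minutes layover in Eucla → 12:58 AM UTC (May 2).
Add 11 hours and 45 minutes leg 3 → 12:43 PM UTC.
Add 3 hours 35 minutes layover in Greywater → 4:18 PM UTC.
Add 8 hours and 16 minutes leg 4 → 12:34 AM UTC (May 3).
Oakridge City is UTC+12:45, so local arrival = 12:34 AM + 12:45 = 1:19 PM on May 3.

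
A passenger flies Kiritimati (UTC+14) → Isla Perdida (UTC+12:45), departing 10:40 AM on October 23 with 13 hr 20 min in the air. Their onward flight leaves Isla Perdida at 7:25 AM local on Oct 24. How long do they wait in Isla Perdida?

Convert departure to UTC: 10:40 AM − 14:00 = 8:40 PM UTC on Oct 22.
Add 13 hours and 20 minutes flight time → 10:00 AM UTC (Oct 23).
Isla Perdida is UTC+12:45, so local arrival = 10:00 AM + 12:45 = 10:45 PM on Oct 23.
Layover = 7:25 AM − 10:45 PM (+1 day) = 8 hours 40 minutes.

8 hours 40 minutes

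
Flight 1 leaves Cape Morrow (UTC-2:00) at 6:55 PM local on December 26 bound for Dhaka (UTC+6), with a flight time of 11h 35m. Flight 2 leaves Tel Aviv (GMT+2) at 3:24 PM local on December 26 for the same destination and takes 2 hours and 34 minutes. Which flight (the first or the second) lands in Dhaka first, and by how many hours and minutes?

the second, by 16 hours 32 minutes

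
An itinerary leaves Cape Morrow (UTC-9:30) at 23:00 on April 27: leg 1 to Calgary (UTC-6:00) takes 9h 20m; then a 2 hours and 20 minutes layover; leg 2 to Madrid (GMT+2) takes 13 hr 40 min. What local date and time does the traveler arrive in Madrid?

11:50 on April 29

Convert departure to UTC: 23:00 + 9:30 = 08:30 UTC on Apr 28.
Add 9 hours and 20 minutes leg 1 → 17:50 UTC.
Add 2 hours and 20 minutes layover in Calgary → 20:10 UTC.
Add 13 hours and 40 minutes leg 2 → 09:50 UTC (Apr 29).
Madrid is UTC+2:00, so local arrival = 09:50 + 2:00 = 11:50 on Apr 29.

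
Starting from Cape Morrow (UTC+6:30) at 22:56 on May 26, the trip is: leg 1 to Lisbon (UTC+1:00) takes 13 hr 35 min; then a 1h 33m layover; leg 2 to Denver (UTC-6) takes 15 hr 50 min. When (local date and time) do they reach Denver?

17:24 on May 27

Convert departure to UTC: 22:56 − 6:30 = 16:26 UTC on May 26.
Add 13 hours 35 minutes leg 1 → 06:01 UTC (May 27).
Add 1 hour and 33 minutes layover in Lisbon → 07:34 UTC.
Add 15 hours 50 minutes leg 2 → 23:24 UTC.
Denver is UTC−6:00, so local arrival = 23:24 − 6:00 = 17:24 on May 27.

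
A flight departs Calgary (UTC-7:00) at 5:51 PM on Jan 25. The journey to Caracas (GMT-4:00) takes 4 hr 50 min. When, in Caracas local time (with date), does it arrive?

Convert departure to UTC: 5:51 PM + 7:00 = 12:51 AM UTC on Jan 26.
Add 4 hours and 50 minutes travel time → 5:41 AM UTC.
Caracas is UTC−4:00, so local arrival = 5:41 AM − 4:00 = 1:41 AM on Jan 26.

1:41 AM on January 26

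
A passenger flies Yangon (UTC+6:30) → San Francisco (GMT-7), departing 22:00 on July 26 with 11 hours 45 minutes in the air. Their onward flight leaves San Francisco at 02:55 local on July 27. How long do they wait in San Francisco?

Convert departure to UTC: 22:00 − 6:30 = 15:30 UTC on Jul 26.
Add 11 hours and 45 minutes flight time → 03:15 UTC (Jul 27).
San Francisco is UTC−7:00, so local arrival = 03:15 − 7:00 = 20:15 on Jul 26.
Layover = 02:55 − 20:15 (+1 day) = 6 hours 40 minutes.

6 hours 40 minutes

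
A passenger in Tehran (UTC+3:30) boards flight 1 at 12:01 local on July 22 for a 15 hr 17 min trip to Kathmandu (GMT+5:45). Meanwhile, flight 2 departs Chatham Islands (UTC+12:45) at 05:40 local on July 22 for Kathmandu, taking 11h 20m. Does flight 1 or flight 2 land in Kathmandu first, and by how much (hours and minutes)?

Flight 1 in UTC: 12:01 − 3:30 = 08:31 on Jul 22.
+15 hours and 17 minutes → arrive 23:48 UTC on Jul 22.
Flight 2 in UTC: 05:40 − 12:45 = 16:55 on Jul 21.
+11 hours and 20 minutes → arrive 04:15 UTC on Jul 22.
Flight 2 lands earlier by 19 hours 33 minutes.

the second, by 19 hours 33 minutes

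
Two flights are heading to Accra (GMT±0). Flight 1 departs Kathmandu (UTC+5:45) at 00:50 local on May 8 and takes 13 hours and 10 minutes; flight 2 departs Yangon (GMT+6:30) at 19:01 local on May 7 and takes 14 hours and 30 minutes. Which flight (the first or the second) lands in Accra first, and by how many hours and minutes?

Flight 1 in UTC: 00:50 − 5:45 = 19:05 on May 7.
+13 hours 10 minutes → arrive 08:15 UTC on May 8.
Flight 2 in UTC: 19:01 − 6:30 = 12:31 on May 7.
+14 hours and 30 minutes → arrive 03:01 UTC on May 8.
Flight 2 lands earlier by 5 hours 14 minutes.

the second, by 5 hours 14 minutes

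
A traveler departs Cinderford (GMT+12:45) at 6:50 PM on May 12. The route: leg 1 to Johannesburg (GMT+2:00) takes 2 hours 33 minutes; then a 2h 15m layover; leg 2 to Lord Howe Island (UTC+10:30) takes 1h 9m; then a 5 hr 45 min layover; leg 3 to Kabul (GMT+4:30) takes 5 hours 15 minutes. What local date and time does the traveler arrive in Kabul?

3:32 AM on May 13

Convert departure to UTC: 6:50 PM − 12:45 = 6:05 AM UTC on May 12.
Add 2 hours 33 minutes leg 1 → 8:38 AM UTC.
Add 2 hours 15 minutes layover in Johannesburg → 10:53 AM UTC.
Add 1 hour 9 minutes leg 2 → 12:02 PM UTC.
Add 5 hours and 45 minutes layover in Lord Howe Island → 5:47 PM UTC.
Add 5 hours 15 minutes leg 3 → 11:02 PM UTC.
Kabul is UTC+4:30, so local arrival = 11:02 PM + 4:30 = 3:32 AM on May 13.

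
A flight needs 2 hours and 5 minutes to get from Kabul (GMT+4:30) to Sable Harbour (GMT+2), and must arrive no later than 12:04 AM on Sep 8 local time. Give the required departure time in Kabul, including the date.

12:29 AM on Sep 8

Target arrival in UTC: 12:04 AM − 2:00 = 10:04 PM on Sep 7.
Subtract 2 hours 5 minutes → departure 7:59 PM UTC on Sep 7.
Kabul is UTC+4:30: 7:59 PM + 4:30 = 12:29 AM on Sep 8.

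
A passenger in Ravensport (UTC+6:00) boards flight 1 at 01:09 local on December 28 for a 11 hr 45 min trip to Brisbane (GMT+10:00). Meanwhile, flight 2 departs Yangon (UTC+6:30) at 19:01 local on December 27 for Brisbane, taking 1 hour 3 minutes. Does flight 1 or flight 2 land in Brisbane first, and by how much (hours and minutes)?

Flight 1 in UTC: 01:09 − 6:00 = 19:09 on Dec 27.
+11 hours and 45 minutes → arrive 06:54 UTC on Dec 28.
Flight 2 in UTC: 19:01 − 6:30 = 12:31 on Dec 27.
+1 hour and 3 minutes → arrive 13:34 UTC on Dec 27.
Flight 2 lands earlier by 17 hours 20 minutes.

the second, by 17 hours 20 minutes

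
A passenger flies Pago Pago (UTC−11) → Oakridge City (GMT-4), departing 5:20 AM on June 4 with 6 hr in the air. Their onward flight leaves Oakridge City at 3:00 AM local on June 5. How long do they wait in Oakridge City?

Convert departure to UTC: 5:20 AM + 11:00 = 4:20 PM UTC on Jun 4.
Add 6 hours flight time → 10:20 PM UTC.
Oakridge City is UTC−4:00, so local arrival = 10:20 PM − 4:00 = 6:20 PM on Jun 4.
Layover = 3:00 AM − 6:20 PM (+1 day) = 8 hours 40 minutes.

8 hours 40 minutes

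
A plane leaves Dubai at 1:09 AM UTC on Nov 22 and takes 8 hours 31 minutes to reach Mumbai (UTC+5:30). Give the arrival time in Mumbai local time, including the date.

3:10 PM on November 22

Departure is given in UTC: 1:09 AM on Nov 22.
Add 8 hours 31 minutes → 9:40 AM UTC.
Mumbai is UTC+5:30: 9:40 AM + 5:30 = 3:10 PM on Nov 22.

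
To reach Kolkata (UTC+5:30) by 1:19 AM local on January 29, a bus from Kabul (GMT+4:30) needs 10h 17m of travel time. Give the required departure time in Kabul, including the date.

2:02 PM on Jan 28

Target arrival in UTC: 1:19 AM − 5:30 = 7:49 PM on Jan 28.
Subtract 10 hours 17 minutes → departure 9:32 AM UTC on Jan 28.
Kabul is UTC+4:30: 9:32 AM + 4:30 = 2:02 PM on Jan 28.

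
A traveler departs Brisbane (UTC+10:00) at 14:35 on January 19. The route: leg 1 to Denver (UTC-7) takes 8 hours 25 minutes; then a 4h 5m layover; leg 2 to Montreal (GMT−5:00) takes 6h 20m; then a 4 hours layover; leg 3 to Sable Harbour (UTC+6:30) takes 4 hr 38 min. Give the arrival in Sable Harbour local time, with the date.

14:33 on Jan 20

Convert departure to UTC: 14:35 − 10:00 = 04:35 UTC on Jan 19.
Add 8 hours 25 minutes leg 1 → 13:00 UTC.
Add 4 hours 5 minutes layover in Denver → 17:05 UTC.
Add 6 hours and 20 minutes leg 2 → 23:25 UTC.
Add 4 hours layover in Montreal → 03:25 UTC (Jan 20).
Add 4 hours and 38 minutes leg 3 → 08:03 UTC.
Sable Harbour is UTC+6:30, so local arrival = 08:03 + 6:30 = 14:33 on Jan 20.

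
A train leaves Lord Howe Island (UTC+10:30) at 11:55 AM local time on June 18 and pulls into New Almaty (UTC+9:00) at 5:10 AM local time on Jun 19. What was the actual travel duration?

18 hours 45 minutes

New Almaty is 1:30 behind Lord Howe Island.
Clock-face elapsed time (ignoring zones) is 17 hours 15 minutes.
Actual elapsed = 17 hours 15 minutes + 1:30 = 18 hours 45 minutes.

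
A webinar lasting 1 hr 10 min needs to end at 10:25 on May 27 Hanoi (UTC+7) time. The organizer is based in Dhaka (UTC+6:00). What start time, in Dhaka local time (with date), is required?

08:15 on May 27

Target end time in UTC: 10:25 − 7:00 = 03:25 on May 27.
Subtract 1 hour 10 minutes → start 02:15 UTC on May 27.
Dhaka is UTC+6:00: 02:15 + 6:00 = 08:15 on May 27.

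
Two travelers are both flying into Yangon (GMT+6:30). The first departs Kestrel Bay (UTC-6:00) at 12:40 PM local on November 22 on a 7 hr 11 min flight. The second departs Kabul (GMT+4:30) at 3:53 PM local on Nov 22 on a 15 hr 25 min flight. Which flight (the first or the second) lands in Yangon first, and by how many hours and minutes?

Flight 1 in UTC: 12:40 PM + 6:00 = 6:40 PM on Nov 22.
+7 hours 11 minutes → arrive 1:51 AM UTC on Nov 23.
Flight 2 in UTC: 3:53 PM − 4:30 = 11:23 AM on Nov 22.
+15 hours 25 minutes → arrive 2:48 AM UTC on Nov 23.
Flight 1 lands earlier by 57 minutes.

the first, by 57 minutes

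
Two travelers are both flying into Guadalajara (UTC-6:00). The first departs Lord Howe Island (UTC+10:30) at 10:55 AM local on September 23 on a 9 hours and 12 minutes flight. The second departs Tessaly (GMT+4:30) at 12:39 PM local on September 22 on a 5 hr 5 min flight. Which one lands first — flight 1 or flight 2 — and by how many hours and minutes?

Flight 1 in UTC: 10:55 AM − 10:30 = 12:25 AM on Sep 23.
+9 hours and 12 minutes → arrive 9:37 AM UTC on Sep 23.
Flight 2 in UTC: 12:39 PM − 4:30 = 8:09 AM on Sep 22.
+5 hours 5 minutes → arrive 1:14 PM UTC on Sep 22.
Flight 2 lands earlier by 20 hours 23 minutes.

the second, by 20 hours 23 minutes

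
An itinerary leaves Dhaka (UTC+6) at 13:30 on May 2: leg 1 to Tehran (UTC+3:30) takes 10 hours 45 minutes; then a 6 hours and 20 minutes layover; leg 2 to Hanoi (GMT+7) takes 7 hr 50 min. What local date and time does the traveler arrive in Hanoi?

15:25 on May 3

Convert departure to UTC: 13:30 − 6:00 = 07:30 UTC on May 2.
Add 10 hours and 45 minutes leg 1 → 18:15 UTC.
Add 6 hours 20 minutes layover in Tehran → 00:35 UTC (May 3).
Add 7 hours and 50 minutes leg 2 → 08:25 UTC.
Hanoi is UTC+7:00, so local arrival = 08:25 + 7:00 = 15:25 on May 3.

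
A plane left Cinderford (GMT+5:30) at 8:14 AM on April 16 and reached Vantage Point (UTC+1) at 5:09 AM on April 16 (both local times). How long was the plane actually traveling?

1 hour 25 minutes

Vantage Point is 4:30 behind Cinderford.
Clock-face elapsed time (ignoring zones) is −3 hours 5 minutes.
Actual elapsed = −3 hours 5 minutes + 4:30 = 1 hour 25 minutes.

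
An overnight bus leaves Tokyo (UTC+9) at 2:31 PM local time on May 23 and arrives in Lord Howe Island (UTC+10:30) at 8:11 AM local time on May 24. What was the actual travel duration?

16 hours 10 minutes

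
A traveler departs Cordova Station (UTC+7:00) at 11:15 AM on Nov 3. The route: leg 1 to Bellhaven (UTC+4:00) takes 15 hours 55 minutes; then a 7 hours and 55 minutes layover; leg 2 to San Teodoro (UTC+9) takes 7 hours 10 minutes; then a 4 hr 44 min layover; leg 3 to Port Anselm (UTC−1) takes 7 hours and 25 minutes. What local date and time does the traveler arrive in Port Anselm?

10:24 PM on November 4

Convert departure to UTC: 11:15 AM − 7:00 = 4:15 AM UTC on Nov 3.
Add 15 hours and 55 minutes leg 1 → 8:10 PM UTC.
Add 7 hours 55 minutes layover in Bellhaven → 4:05 AM UTC (Nov 4).
Add 7 hours 10 minutes leg 2 → 11:15 AM UTC.
Add 4 hours and 44 minutes layover in San Teodoro → 3:59 PM UTC.
Add 7 hours 25 minutes leg 3 → 11:24 PM UTC.
Port Anselm is UTC−1:00, so local arrival = 11:24 PM − 1:00 = 10:24 PM on Nov 4.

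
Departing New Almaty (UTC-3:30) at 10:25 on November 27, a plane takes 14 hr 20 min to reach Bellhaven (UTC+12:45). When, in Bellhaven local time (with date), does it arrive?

Convert departure to UTC: 10:25 + 3:30 = 13:55 UTC on Nov 27.
Add 14 hours 20 minutes travel time → 04:15 UTC (Nov 28).
Bellhaven is UTC+12:45, so local arrival = 04:15 + 12:45 = 17:00 on Nov 28.

17:00 on Nov 28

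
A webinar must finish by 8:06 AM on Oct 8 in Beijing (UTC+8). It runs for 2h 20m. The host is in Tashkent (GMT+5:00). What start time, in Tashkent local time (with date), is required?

2:46 AM on October 8

Target end time in UTC: 8:06 AM − 8:00 = 12:06 AM on Oct 8.
Subtract 2 hours and 20 minutes → start 9:46 PM UTC on Oct 7.
Tashkent is UTC+5:00: 9:46 PM + 5:00 = 2:46 AM on Oct 8.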